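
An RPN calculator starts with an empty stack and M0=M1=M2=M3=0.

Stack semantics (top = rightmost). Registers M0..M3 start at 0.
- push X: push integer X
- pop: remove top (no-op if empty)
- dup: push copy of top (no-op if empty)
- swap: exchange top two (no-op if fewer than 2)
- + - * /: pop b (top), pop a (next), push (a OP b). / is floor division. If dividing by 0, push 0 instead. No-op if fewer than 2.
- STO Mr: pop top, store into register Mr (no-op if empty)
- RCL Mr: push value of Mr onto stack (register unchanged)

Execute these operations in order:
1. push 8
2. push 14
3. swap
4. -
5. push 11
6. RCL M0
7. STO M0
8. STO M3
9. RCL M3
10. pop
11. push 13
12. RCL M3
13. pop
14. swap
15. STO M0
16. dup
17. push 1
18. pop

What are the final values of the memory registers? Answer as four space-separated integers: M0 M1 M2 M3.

Answer: 6 0 0 11

Derivation:
After op 1 (push 8): stack=[8] mem=[0,0,0,0]
After op 2 (push 14): stack=[8,14] mem=[0,0,0,0]
After op 3 (swap): stack=[14,8] mem=[0,0,0,0]
After op 4 (-): stack=[6] mem=[0,0,0,0]
After op 5 (push 11): stack=[6,11] mem=[0,0,0,0]
After op 6 (RCL M0): stack=[6,11,0] mem=[0,0,0,0]
After op 7 (STO M0): stack=[6,11] mem=[0,0,0,0]
After op 8 (STO M3): stack=[6] mem=[0,0,0,11]
After op 9 (RCL M3): stack=[6,11] mem=[0,0,0,11]
After op 10 (pop): stack=[6] mem=[0,0,0,11]
After op 11 (push 13): stack=[6,13] mem=[0,0,0,11]
After op 12 (RCL M3): stack=[6,13,11] mem=[0,0,0,11]
After op 13 (pop): stack=[6,13] mem=[0,0,0,11]
After op 14 (swap): stack=[13,6] mem=[0,0,0,11]
After op 15 (STO M0): stack=[13] mem=[6,0,0,11]
After op 16 (dup): stack=[13,13] mem=[6,0,0,11]
After op 17 (push 1): stack=[13,13,1] mem=[6,0,0,11]
After op 18 (pop): stack=[13,13] mem=[6,0,0,11]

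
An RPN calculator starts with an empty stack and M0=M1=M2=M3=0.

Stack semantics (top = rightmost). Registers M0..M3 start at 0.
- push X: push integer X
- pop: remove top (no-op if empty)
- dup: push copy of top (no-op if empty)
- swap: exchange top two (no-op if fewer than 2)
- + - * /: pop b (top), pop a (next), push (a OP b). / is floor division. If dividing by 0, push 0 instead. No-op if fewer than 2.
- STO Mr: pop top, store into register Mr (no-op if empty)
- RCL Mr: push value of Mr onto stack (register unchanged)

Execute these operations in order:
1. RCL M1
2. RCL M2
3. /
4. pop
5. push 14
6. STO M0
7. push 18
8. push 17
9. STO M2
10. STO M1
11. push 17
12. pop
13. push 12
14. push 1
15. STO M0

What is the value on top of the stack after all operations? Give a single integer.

Answer: 12

Derivation:
After op 1 (RCL M1): stack=[0] mem=[0,0,0,0]
After op 2 (RCL M2): stack=[0,0] mem=[0,0,0,0]
After op 3 (/): stack=[0] mem=[0,0,0,0]
After op 4 (pop): stack=[empty] mem=[0,0,0,0]
After op 5 (push 14): stack=[14] mem=[0,0,0,0]
After op 6 (STO M0): stack=[empty] mem=[14,0,0,0]
After op 7 (push 18): stack=[18] mem=[14,0,0,0]
After op 8 (push 17): stack=[18,17] mem=[14,0,0,0]
After op 9 (STO M2): stack=[18] mem=[14,0,17,0]
After op 10 (STO M1): stack=[empty] mem=[14,18,17,0]
After op 11 (push 17): stack=[17] mem=[14,18,17,0]
After op 12 (pop): stack=[empty] mem=[14,18,17,0]
After op 13 (push 12): stack=[12] mem=[14,18,17,0]
After op 14 (push 1): stack=[12,1] mem=[14,18,17,0]
After op 15 (STO M0): stack=[12] mem=[1,18,17,0]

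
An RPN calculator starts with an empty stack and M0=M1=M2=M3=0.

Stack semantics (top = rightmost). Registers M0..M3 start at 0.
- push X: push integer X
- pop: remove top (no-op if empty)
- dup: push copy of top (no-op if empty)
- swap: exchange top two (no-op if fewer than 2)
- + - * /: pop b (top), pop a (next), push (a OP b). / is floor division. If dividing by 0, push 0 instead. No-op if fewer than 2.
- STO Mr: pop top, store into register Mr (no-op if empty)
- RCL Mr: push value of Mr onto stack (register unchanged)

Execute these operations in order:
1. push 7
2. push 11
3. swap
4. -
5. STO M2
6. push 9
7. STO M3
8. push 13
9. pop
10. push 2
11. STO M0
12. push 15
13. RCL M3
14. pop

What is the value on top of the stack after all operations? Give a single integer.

After op 1 (push 7): stack=[7] mem=[0,0,0,0]
After op 2 (push 11): stack=[7,11] mem=[0,0,0,0]
After op 3 (swap): stack=[11,7] mem=[0,0,0,0]
After op 4 (-): stack=[4] mem=[0,0,0,0]
After op 5 (STO M2): stack=[empty] mem=[0,0,4,0]
After op 6 (push 9): stack=[9] mem=[0,0,4,0]
After op 7 (STO M3): stack=[empty] mem=[0,0,4,9]
After op 8 (push 13): stack=[13] mem=[0,0,4,9]
After op 9 (pop): stack=[empty] mem=[0,0,4,9]
After op 10 (push 2): stack=[2] mem=[0,0,4,9]
After op 11 (STO M0): stack=[empty] mem=[2,0,4,9]
After op 12 (push 15): stack=[15] mem=[2,0,4,9]
After op 13 (RCL M3): stack=[15,9] mem=[2,0,4,9]
After op 14 (pop): stack=[15] mem=[2,0,4,9]

Answer: 15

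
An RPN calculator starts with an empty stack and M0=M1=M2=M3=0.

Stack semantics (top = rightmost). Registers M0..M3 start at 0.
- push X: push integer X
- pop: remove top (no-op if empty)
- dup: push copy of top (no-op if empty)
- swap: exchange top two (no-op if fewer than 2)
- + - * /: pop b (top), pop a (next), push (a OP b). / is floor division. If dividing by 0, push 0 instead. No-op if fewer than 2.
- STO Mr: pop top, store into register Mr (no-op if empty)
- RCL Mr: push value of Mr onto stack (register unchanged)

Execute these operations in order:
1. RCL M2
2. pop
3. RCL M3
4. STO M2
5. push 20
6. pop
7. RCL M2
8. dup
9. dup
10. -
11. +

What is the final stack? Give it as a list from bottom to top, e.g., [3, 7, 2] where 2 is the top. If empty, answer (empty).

Answer: [0]

Derivation:
After op 1 (RCL M2): stack=[0] mem=[0,0,0,0]
After op 2 (pop): stack=[empty] mem=[0,0,0,0]
After op 3 (RCL M3): stack=[0] mem=[0,0,0,0]
After op 4 (STO M2): stack=[empty] mem=[0,0,0,0]
After op 5 (push 20): stack=[20] mem=[0,0,0,0]
After op 6 (pop): stack=[empty] mem=[0,0,0,0]
After op 7 (RCL M2): stack=[0] mem=[0,0,0,0]
After op 8 (dup): stack=[0,0] mem=[0,0,0,0]
After op 9 (dup): stack=[0,0,0] mem=[0,0,0,0]
After op 10 (-): stack=[0,0] mem=[0,0,0,0]
After op 11 (+): stack=[0] mem=[0,0,0,0]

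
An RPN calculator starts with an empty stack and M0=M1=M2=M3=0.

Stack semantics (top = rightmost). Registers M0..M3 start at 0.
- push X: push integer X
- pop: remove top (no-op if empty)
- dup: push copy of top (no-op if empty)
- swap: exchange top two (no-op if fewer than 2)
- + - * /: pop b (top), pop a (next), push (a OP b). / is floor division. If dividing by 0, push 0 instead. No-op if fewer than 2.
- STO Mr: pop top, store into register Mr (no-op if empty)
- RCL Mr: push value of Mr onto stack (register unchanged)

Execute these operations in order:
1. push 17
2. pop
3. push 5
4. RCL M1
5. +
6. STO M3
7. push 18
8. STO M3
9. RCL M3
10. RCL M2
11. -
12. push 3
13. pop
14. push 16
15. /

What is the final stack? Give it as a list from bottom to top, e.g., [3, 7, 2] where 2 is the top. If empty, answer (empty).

After op 1 (push 17): stack=[17] mem=[0,0,0,0]
After op 2 (pop): stack=[empty] mem=[0,0,0,0]
After op 3 (push 5): stack=[5] mem=[0,0,0,0]
After op 4 (RCL M1): stack=[5,0] mem=[0,0,0,0]
After op 5 (+): stack=[5] mem=[0,0,0,0]
After op 6 (STO M3): stack=[empty] mem=[0,0,0,5]
After op 7 (push 18): stack=[18] mem=[0,0,0,5]
After op 8 (STO M3): stack=[empty] mem=[0,0,0,18]
After op 9 (RCL M3): stack=[18] mem=[0,0,0,18]
After op 10 (RCL M2): stack=[18,0] mem=[0,0,0,18]
After op 11 (-): stack=[18] mem=[0,0,0,18]
After op 12 (push 3): stack=[18,3] mem=[0,0,0,18]
After op 13 (pop): stack=[18] mem=[0,0,0,18]
After op 14 (push 16): stack=[18,16] mem=[0,0,0,18]
After op 15 (/): stack=[1] mem=[0,0,0,18]

Answer: [1]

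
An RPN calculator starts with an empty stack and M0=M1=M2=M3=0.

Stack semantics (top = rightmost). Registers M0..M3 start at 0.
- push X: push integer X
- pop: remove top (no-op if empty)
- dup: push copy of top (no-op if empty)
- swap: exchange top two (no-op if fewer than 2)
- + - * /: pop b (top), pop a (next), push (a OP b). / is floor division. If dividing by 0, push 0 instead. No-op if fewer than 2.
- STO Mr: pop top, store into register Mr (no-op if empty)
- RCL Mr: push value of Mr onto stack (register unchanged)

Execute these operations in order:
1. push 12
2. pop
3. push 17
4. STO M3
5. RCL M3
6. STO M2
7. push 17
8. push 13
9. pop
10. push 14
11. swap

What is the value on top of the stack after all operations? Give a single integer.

After op 1 (push 12): stack=[12] mem=[0,0,0,0]
After op 2 (pop): stack=[empty] mem=[0,0,0,0]
After op 3 (push 17): stack=[17] mem=[0,0,0,0]
After op 4 (STO M3): stack=[empty] mem=[0,0,0,17]
After op 5 (RCL M3): stack=[17] mem=[0,0,0,17]
After op 6 (STO M2): stack=[empty] mem=[0,0,17,17]
After op 7 (push 17): stack=[17] mem=[0,0,17,17]
After op 8 (push 13): stack=[17,13] mem=[0,0,17,17]
After op 9 (pop): stack=[17] mem=[0,0,17,17]
After op 10 (push 14): stack=[17,14] mem=[0,0,17,17]
After op 11 (swap): stack=[14,17] mem=[0,0,17,17]

Answer: 17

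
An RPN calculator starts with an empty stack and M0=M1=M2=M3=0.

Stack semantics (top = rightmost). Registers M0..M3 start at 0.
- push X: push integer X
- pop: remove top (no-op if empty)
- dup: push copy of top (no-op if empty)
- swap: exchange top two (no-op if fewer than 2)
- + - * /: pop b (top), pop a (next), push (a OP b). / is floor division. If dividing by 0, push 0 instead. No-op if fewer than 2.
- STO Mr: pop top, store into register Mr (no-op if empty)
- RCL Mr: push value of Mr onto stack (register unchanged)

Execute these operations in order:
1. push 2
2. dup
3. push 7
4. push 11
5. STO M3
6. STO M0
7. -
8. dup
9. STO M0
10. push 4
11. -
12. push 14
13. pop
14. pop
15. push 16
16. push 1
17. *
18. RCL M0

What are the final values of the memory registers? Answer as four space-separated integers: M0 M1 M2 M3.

Answer: 0 0 0 11

Derivation:
After op 1 (push 2): stack=[2] mem=[0,0,0,0]
After op 2 (dup): stack=[2,2] mem=[0,0,0,0]
After op 3 (push 7): stack=[2,2,7] mem=[0,0,0,0]
After op 4 (push 11): stack=[2,2,7,11] mem=[0,0,0,0]
After op 5 (STO M3): stack=[2,2,7] mem=[0,0,0,11]
After op 6 (STO M0): stack=[2,2] mem=[7,0,0,11]
After op 7 (-): stack=[0] mem=[7,0,0,11]
After op 8 (dup): stack=[0,0] mem=[7,0,0,11]
After op 9 (STO M0): stack=[0] mem=[0,0,0,11]
After op 10 (push 4): stack=[0,4] mem=[0,0,0,11]
After op 11 (-): stack=[-4] mem=[0,0,0,11]
After op 12 (push 14): stack=[-4,14] mem=[0,0,0,11]
After op 13 (pop): stack=[-4] mem=[0,0,0,11]
After op 14 (pop): stack=[empty] mem=[0,0,0,11]
After op 15 (push 16): stack=[16] mem=[0,0,0,11]
After op 16 (push 1): stack=[16,1] mem=[0,0,0,11]
After op 17 (*): stack=[16] mem=[0,0,0,11]
After op 18 (RCL M0): stack=[16,0] mem=[0,0,0,11]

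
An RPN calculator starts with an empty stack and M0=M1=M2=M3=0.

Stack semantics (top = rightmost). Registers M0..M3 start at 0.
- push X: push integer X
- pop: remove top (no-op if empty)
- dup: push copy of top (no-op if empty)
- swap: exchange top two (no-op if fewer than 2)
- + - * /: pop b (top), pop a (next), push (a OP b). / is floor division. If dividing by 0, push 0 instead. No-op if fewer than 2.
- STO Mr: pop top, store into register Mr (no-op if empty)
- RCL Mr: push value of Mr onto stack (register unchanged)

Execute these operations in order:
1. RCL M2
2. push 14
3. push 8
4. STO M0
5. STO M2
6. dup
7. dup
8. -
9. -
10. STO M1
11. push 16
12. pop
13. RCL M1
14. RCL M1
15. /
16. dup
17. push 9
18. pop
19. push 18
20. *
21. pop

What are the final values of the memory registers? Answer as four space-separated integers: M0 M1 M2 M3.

Answer: 8 0 14 0

Derivation:
After op 1 (RCL M2): stack=[0] mem=[0,0,0,0]
After op 2 (push 14): stack=[0,14] mem=[0,0,0,0]
After op 3 (push 8): stack=[0,14,8] mem=[0,0,0,0]
After op 4 (STO M0): stack=[0,14] mem=[8,0,0,0]
After op 5 (STO M2): stack=[0] mem=[8,0,14,0]
After op 6 (dup): stack=[0,0] mem=[8,0,14,0]
After op 7 (dup): stack=[0,0,0] mem=[8,0,14,0]
After op 8 (-): stack=[0,0] mem=[8,0,14,0]
After op 9 (-): stack=[0] mem=[8,0,14,0]
After op 10 (STO M1): stack=[empty] mem=[8,0,14,0]
After op 11 (push 16): stack=[16] mem=[8,0,14,0]
After op 12 (pop): stack=[empty] mem=[8,0,14,0]
After op 13 (RCL M1): stack=[0] mem=[8,0,14,0]
After op 14 (RCL M1): stack=[0,0] mem=[8,0,14,0]
After op 15 (/): stack=[0] mem=[8,0,14,0]
After op 16 (dup): stack=[0,0] mem=[8,0,14,0]
After op 17 (push 9): stack=[0,0,9] mem=[8,0,14,0]
After op 18 (pop): stack=[0,0] mem=[8,0,14,0]
After op 19 (push 18): stack=[0,0,18] mem=[8,0,14,0]
After op 20 (*): stack=[0,0] mem=[8,0,14,0]
After op 21 (pop): stack=[0] mem=[8,0,14,0]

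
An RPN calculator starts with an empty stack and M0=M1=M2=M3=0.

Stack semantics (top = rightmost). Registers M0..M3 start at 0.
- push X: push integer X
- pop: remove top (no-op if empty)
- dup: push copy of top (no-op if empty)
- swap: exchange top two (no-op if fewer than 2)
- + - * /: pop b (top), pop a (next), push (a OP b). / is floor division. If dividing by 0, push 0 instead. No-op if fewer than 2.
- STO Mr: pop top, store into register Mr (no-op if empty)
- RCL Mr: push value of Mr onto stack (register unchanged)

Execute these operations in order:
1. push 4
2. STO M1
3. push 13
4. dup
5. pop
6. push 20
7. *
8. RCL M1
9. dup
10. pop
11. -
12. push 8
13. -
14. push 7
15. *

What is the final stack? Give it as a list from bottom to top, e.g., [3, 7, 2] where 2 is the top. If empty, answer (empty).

After op 1 (push 4): stack=[4] mem=[0,0,0,0]
After op 2 (STO M1): stack=[empty] mem=[0,4,0,0]
After op 3 (push 13): stack=[13] mem=[0,4,0,0]
After op 4 (dup): stack=[13,13] mem=[0,4,0,0]
After op 5 (pop): stack=[13] mem=[0,4,0,0]
After op 6 (push 20): stack=[13,20] mem=[0,4,0,0]
After op 7 (*): stack=[260] mem=[0,4,0,0]
After op 8 (RCL M1): stack=[260,4] mem=[0,4,0,0]
After op 9 (dup): stack=[260,4,4] mem=[0,4,0,0]
After op 10 (pop): stack=[260,4] mem=[0,4,0,0]
After op 11 (-): stack=[256] mem=[0,4,0,0]
After op 12 (push 8): stack=[256,8] mem=[0,4,0,0]
After op 13 (-): stack=[248] mem=[0,4,0,0]
After op 14 (push 7): stack=[248,7] mem=[0,4,0,0]
After op 15 (*): stack=[1736] mem=[0,4,0,0]

Answer: [1736]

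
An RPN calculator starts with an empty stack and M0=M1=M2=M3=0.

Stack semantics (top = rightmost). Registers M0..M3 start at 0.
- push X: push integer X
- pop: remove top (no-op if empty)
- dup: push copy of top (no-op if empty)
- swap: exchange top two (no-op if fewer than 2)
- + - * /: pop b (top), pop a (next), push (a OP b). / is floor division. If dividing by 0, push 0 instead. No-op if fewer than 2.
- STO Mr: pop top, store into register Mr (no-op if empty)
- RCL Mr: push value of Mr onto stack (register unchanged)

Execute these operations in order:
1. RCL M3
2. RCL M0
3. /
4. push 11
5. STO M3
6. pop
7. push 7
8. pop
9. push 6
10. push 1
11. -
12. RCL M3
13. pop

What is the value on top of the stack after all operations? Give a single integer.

After op 1 (RCL M3): stack=[0] mem=[0,0,0,0]
After op 2 (RCL M0): stack=[0,0] mem=[0,0,0,0]
After op 3 (/): stack=[0] mem=[0,0,0,0]
After op 4 (push 11): stack=[0,11] mem=[0,0,0,0]
After op 5 (STO M3): stack=[0] mem=[0,0,0,11]
After op 6 (pop): stack=[empty] mem=[0,0,0,11]
After op 7 (push 7): stack=[7] mem=[0,0,0,11]
After op 8 (pop): stack=[empty] mem=[0,0,0,11]
After op 9 (push 6): stack=[6] mem=[0,0,0,11]
After op 10 (push 1): stack=[6,1] mem=[0,0,0,11]
After op 11 (-): stack=[5] mem=[0,0,0,11]
After op 12 (RCL M3): stack=[5,11] mem=[0,0,0,11]
After op 13 (pop): stack=[5] mem=[0,0,0,11]

Answer: 5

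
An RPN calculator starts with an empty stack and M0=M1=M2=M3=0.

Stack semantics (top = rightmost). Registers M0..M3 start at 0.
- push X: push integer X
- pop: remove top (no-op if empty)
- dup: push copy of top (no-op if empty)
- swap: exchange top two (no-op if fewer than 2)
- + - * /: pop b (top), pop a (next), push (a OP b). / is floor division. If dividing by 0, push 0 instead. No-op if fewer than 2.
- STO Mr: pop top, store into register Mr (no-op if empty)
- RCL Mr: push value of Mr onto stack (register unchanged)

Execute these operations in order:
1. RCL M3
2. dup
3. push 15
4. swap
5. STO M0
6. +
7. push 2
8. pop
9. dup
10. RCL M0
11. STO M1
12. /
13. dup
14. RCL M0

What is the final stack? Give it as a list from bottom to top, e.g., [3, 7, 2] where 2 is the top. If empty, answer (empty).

After op 1 (RCL M3): stack=[0] mem=[0,0,0,0]
After op 2 (dup): stack=[0,0] mem=[0,0,0,0]
After op 3 (push 15): stack=[0,0,15] mem=[0,0,0,0]
After op 4 (swap): stack=[0,15,0] mem=[0,0,0,0]
After op 5 (STO M0): stack=[0,15] mem=[0,0,0,0]
After op 6 (+): stack=[15] mem=[0,0,0,0]
After op 7 (push 2): stack=[15,2] mem=[0,0,0,0]
After op 8 (pop): stack=[15] mem=[0,0,0,0]
After op 9 (dup): stack=[15,15] mem=[0,0,0,0]
After op 10 (RCL M0): stack=[15,15,0] mem=[0,0,0,0]
After op 11 (STO M1): stack=[15,15] mem=[0,0,0,0]
After op 12 (/): stack=[1] mem=[0,0,0,0]
After op 13 (dup): stack=[1,1] mem=[0,0,0,0]
After op 14 (RCL M0): stack=[1,1,0] mem=[0,0,0,0]

Answer: [1, 1, 0]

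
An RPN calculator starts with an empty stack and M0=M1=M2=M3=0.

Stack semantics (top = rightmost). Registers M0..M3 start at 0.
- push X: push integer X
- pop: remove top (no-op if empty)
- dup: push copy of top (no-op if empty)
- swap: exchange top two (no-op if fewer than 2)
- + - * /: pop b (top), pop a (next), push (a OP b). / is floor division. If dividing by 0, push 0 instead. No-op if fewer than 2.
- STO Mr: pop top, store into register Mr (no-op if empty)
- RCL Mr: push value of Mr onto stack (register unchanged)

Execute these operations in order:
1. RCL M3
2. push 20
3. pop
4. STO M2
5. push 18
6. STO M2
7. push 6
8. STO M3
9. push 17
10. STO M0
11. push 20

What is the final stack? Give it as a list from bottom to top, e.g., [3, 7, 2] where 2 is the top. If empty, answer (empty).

Answer: [20]

Derivation:
After op 1 (RCL M3): stack=[0] mem=[0,0,0,0]
After op 2 (push 20): stack=[0,20] mem=[0,0,0,0]
After op 3 (pop): stack=[0] mem=[0,0,0,0]
After op 4 (STO M2): stack=[empty] mem=[0,0,0,0]
After op 5 (push 18): stack=[18] mem=[0,0,0,0]
After op 6 (STO M2): stack=[empty] mem=[0,0,18,0]
After op 7 (push 6): stack=[6] mem=[0,0,18,0]
After op 8 (STO M3): stack=[empty] mem=[0,0,18,6]
After op 9 (push 17): stack=[17] mem=[0,0,18,6]
After op 10 (STO M0): stack=[empty] mem=[17,0,18,6]
After op 11 (push 20): stack=[20] mem=[17,0,18,6]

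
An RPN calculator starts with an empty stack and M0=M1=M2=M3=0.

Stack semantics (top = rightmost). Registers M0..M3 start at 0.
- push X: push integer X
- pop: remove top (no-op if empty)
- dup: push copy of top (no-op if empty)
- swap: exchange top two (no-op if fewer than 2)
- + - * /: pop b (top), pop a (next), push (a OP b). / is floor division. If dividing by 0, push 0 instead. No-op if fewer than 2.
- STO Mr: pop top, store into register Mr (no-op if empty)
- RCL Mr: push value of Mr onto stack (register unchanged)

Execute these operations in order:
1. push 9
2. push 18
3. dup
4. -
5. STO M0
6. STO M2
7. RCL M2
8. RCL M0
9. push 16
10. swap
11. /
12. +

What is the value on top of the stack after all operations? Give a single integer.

Answer: 9

Derivation:
After op 1 (push 9): stack=[9] mem=[0,0,0,0]
After op 2 (push 18): stack=[9,18] mem=[0,0,0,0]
After op 3 (dup): stack=[9,18,18] mem=[0,0,0,0]
After op 4 (-): stack=[9,0] mem=[0,0,0,0]
After op 5 (STO M0): stack=[9] mem=[0,0,0,0]
After op 6 (STO M2): stack=[empty] mem=[0,0,9,0]
After op 7 (RCL M2): stack=[9] mem=[0,0,9,0]
After op 8 (RCL M0): stack=[9,0] mem=[0,0,9,0]
After op 9 (push 16): stack=[9,0,16] mem=[0,0,9,0]
After op 10 (swap): stack=[9,16,0] mem=[0,0,9,0]
After op 11 (/): stack=[9,0] mem=[0,0,9,0]
After op 12 (+): stack=[9] mem=[0,0,9,0]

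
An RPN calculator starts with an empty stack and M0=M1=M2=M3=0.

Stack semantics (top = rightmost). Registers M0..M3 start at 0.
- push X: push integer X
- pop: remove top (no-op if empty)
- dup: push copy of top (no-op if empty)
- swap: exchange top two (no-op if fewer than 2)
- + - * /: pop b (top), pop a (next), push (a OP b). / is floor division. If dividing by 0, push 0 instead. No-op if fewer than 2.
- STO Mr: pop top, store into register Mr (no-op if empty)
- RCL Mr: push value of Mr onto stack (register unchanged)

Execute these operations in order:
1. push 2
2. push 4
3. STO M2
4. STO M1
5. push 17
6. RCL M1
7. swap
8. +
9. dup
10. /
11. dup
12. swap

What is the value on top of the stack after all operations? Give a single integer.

Answer: 1

Derivation:
After op 1 (push 2): stack=[2] mem=[0,0,0,0]
After op 2 (push 4): stack=[2,4] mem=[0,0,0,0]
After op 3 (STO M2): stack=[2] mem=[0,0,4,0]
After op 4 (STO M1): stack=[empty] mem=[0,2,4,0]
After op 5 (push 17): stack=[17] mem=[0,2,4,0]
After op 6 (RCL M1): stack=[17,2] mem=[0,2,4,0]
After op 7 (swap): stack=[2,17] mem=[0,2,4,0]
After op 8 (+): stack=[19] mem=[0,2,4,0]
After op 9 (dup): stack=[19,19] mem=[0,2,4,0]
After op 10 (/): stack=[1] mem=[0,2,4,0]
After op 11 (dup): stack=[1,1] mem=[0,2,4,0]
After op 12 (swap): stack=[1,1] mem=[0,2,4,0]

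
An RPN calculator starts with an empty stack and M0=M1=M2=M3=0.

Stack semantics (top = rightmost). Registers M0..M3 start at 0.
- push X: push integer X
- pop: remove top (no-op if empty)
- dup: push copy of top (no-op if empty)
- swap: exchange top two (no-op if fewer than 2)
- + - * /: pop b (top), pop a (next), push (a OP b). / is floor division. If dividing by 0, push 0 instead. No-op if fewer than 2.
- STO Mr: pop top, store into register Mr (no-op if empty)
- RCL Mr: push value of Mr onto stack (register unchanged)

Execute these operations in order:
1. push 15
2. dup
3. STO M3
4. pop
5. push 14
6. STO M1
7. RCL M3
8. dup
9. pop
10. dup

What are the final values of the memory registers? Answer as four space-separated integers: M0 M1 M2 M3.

After op 1 (push 15): stack=[15] mem=[0,0,0,0]
After op 2 (dup): stack=[15,15] mem=[0,0,0,0]
After op 3 (STO M3): stack=[15] mem=[0,0,0,15]
After op 4 (pop): stack=[empty] mem=[0,0,0,15]
After op 5 (push 14): stack=[14] mem=[0,0,0,15]
After op 6 (STO M1): stack=[empty] mem=[0,14,0,15]
After op 7 (RCL M3): stack=[15] mem=[0,14,0,15]
After op 8 (dup): stack=[15,15] mem=[0,14,0,15]
After op 9 (pop): stack=[15] mem=[0,14,0,15]
After op 10 (dup): stack=[15,15] mem=[0,14,0,15]

Answer: 0 14 0 15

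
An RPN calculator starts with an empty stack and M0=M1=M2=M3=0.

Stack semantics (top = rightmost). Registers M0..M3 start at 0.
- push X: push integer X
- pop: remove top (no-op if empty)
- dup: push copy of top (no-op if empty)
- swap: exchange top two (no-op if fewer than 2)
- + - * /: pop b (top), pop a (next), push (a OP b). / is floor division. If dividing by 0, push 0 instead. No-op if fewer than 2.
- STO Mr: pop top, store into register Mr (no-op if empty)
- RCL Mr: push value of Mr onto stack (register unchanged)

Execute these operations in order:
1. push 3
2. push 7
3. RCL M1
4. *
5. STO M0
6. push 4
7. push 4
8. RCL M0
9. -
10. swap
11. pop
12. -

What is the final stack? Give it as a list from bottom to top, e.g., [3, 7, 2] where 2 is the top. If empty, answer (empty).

Answer: [-1]

Derivation:
After op 1 (push 3): stack=[3] mem=[0,0,0,0]
After op 2 (push 7): stack=[3,7] mem=[0,0,0,0]
After op 3 (RCL M1): stack=[3,7,0] mem=[0,0,0,0]
After op 4 (*): stack=[3,0] mem=[0,0,0,0]
After op 5 (STO M0): stack=[3] mem=[0,0,0,0]
After op 6 (push 4): stack=[3,4] mem=[0,0,0,0]
After op 7 (push 4): stack=[3,4,4] mem=[0,0,0,0]
After op 8 (RCL M0): stack=[3,4,4,0] mem=[0,0,0,0]
After op 9 (-): stack=[3,4,4] mem=[0,0,0,0]
After op 10 (swap): stack=[3,4,4] mem=[0,0,0,0]
After op 11 (pop): stack=[3,4] mem=[0,0,0,0]
After op 12 (-): stack=[-1] mem=[0,0,0,0]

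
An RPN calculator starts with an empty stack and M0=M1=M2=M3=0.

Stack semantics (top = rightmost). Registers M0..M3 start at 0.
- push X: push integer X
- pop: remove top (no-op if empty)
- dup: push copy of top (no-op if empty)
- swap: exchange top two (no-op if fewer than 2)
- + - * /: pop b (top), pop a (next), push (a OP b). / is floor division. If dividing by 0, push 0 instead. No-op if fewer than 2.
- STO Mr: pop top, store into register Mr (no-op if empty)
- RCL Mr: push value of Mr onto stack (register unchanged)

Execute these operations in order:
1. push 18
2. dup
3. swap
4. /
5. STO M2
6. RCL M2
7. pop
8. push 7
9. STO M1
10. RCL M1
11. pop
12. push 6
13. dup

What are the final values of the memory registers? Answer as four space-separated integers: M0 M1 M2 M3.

Answer: 0 7 1 0

Derivation:
After op 1 (push 18): stack=[18] mem=[0,0,0,0]
After op 2 (dup): stack=[18,18] mem=[0,0,0,0]
After op 3 (swap): stack=[18,18] mem=[0,0,0,0]
After op 4 (/): stack=[1] mem=[0,0,0,0]
After op 5 (STO M2): stack=[empty] mem=[0,0,1,0]
After op 6 (RCL M2): stack=[1] mem=[0,0,1,0]
After op 7 (pop): stack=[empty] mem=[0,0,1,0]
After op 8 (push 7): stack=[7] mem=[0,0,1,0]
After op 9 (STO M1): stack=[empty] mem=[0,7,1,0]
After op 10 (RCL M1): stack=[7] mem=[0,7,1,0]
After op 11 (pop): stack=[empty] mem=[0,7,1,0]
After op 12 (push 6): stack=[6] mem=[0,7,1,0]
After op 13 (dup): stack=[6,6] mem=[0,7,1,0]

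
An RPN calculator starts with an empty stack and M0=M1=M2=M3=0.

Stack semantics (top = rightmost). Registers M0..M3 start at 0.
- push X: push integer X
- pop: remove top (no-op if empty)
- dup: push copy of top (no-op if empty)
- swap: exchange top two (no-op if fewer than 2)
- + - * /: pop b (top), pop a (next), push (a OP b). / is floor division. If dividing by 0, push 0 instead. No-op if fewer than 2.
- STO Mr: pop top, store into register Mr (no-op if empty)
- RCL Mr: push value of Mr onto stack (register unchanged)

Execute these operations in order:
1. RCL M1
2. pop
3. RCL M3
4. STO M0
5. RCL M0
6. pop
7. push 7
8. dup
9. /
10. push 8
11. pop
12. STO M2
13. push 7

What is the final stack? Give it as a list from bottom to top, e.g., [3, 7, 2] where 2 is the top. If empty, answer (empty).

After op 1 (RCL M1): stack=[0] mem=[0,0,0,0]
After op 2 (pop): stack=[empty] mem=[0,0,0,0]
After op 3 (RCL M3): stack=[0] mem=[0,0,0,0]
After op 4 (STO M0): stack=[empty] mem=[0,0,0,0]
After op 5 (RCL M0): stack=[0] mem=[0,0,0,0]
After op 6 (pop): stack=[empty] mem=[0,0,0,0]
After op 7 (push 7): stack=[7] mem=[0,0,0,0]
After op 8 (dup): stack=[7,7] mem=[0,0,0,0]
After op 9 (/): stack=[1] mem=[0,0,0,0]
After op 10 (push 8): stack=[1,8] mem=[0,0,0,0]
After op 11 (pop): stack=[1] mem=[0,0,0,0]
After op 12 (STO M2): stack=[empty] mem=[0,0,1,0]
After op 13 (push 7): stack=[7] mem=[0,0,1,0]

Answer: [7]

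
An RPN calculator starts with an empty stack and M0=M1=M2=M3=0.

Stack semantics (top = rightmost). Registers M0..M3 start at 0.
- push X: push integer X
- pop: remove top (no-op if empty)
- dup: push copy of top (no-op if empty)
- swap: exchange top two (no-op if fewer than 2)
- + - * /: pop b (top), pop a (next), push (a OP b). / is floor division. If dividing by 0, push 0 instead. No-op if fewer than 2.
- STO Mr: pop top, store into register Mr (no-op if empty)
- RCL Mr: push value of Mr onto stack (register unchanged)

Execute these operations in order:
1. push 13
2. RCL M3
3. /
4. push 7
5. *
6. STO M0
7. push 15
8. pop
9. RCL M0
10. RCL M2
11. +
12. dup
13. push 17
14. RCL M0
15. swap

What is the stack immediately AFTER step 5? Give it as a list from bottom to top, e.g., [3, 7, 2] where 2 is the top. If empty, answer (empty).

After op 1 (push 13): stack=[13] mem=[0,0,0,0]
After op 2 (RCL M3): stack=[13,0] mem=[0,0,0,0]
After op 3 (/): stack=[0] mem=[0,0,0,0]
After op 4 (push 7): stack=[0,7] mem=[0,0,0,0]
After op 5 (*): stack=[0] mem=[0,0,0,0]

[0]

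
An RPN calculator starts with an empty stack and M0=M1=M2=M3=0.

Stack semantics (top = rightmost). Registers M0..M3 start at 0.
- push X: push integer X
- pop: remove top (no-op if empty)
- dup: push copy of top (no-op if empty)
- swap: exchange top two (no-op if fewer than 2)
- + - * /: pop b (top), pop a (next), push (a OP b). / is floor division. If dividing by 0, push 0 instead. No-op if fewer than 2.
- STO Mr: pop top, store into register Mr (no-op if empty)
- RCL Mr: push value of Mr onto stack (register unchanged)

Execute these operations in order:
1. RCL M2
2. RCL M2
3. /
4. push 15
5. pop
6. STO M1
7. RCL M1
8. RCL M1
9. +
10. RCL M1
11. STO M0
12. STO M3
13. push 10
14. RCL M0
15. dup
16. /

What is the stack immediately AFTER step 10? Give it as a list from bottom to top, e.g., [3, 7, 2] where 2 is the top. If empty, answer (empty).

After op 1 (RCL M2): stack=[0] mem=[0,0,0,0]
After op 2 (RCL M2): stack=[0,0] mem=[0,0,0,0]
After op 3 (/): stack=[0] mem=[0,0,0,0]
After op 4 (push 15): stack=[0,15] mem=[0,0,0,0]
After op 5 (pop): stack=[0] mem=[0,0,0,0]
After op 6 (STO M1): stack=[empty] mem=[0,0,0,0]
After op 7 (RCL M1): stack=[0] mem=[0,0,0,0]
After op 8 (RCL M1): stack=[0,0] mem=[0,0,0,0]
After op 9 (+): stack=[0] mem=[0,0,0,0]
After op 10 (RCL M1): stack=[0,0] mem=[0,0,0,0]

[0, 0]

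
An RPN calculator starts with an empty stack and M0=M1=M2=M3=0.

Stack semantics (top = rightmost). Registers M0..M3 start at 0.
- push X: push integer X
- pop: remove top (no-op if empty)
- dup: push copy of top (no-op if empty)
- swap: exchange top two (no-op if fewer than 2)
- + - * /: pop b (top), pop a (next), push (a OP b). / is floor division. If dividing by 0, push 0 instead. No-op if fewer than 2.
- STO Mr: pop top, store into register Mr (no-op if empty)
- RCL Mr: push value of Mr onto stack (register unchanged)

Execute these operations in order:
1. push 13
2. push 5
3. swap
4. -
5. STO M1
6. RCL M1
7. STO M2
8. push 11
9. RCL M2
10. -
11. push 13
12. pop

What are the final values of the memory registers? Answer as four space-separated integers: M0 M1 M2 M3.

After op 1 (push 13): stack=[13] mem=[0,0,0,0]
After op 2 (push 5): stack=[13,5] mem=[0,0,0,0]
After op 3 (swap): stack=[5,13] mem=[0,0,0,0]
After op 4 (-): stack=[-8] mem=[0,0,0,0]
After op 5 (STO M1): stack=[empty] mem=[0,-8,0,0]
After op 6 (RCL M1): stack=[-8] mem=[0,-8,0,0]
After op 7 (STO M2): stack=[empty] mem=[0,-8,-8,0]
After op 8 (push 11): stack=[11] mem=[0,-8,-8,0]
After op 9 (RCL M2): stack=[11,-8] mem=[0,-8,-8,0]
After op 10 (-): stack=[19] mem=[0,-8,-8,0]
After op 11 (push 13): stack=[19,13] mem=[0,-8,-8,0]
After op 12 (pop): stack=[19] mem=[0,-8,-8,0]

Answer: 0 -8 -8 0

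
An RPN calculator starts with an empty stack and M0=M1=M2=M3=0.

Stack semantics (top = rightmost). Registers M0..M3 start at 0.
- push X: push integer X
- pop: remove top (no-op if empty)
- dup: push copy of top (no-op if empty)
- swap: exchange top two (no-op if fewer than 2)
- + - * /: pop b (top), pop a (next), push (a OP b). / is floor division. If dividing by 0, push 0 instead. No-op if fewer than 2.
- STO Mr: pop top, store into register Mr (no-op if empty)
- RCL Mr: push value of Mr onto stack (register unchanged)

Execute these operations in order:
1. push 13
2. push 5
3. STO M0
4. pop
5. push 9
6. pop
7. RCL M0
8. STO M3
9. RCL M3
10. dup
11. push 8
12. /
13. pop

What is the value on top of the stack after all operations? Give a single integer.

Answer: 5

Derivation:
After op 1 (push 13): stack=[13] mem=[0,0,0,0]
After op 2 (push 5): stack=[13,5] mem=[0,0,0,0]
After op 3 (STO M0): stack=[13] mem=[5,0,0,0]
After op 4 (pop): stack=[empty] mem=[5,0,0,0]
After op 5 (push 9): stack=[9] mem=[5,0,0,0]
After op 6 (pop): stack=[empty] mem=[5,0,0,0]
After op 7 (RCL M0): stack=[5] mem=[5,0,0,0]
After op 8 (STO M3): stack=[empty] mem=[5,0,0,5]
After op 9 (RCL M3): stack=[5] mem=[5,0,0,5]
After op 10 (dup): stack=[5,5] mem=[5,0,0,5]
After op 11 (push 8): stack=[5,5,8] mem=[5,0,0,5]
After op 12 (/): stack=[5,0] mem=[5,0,0,5]
After op 13 (pop): stack=[5] mem=[5,0,0,5]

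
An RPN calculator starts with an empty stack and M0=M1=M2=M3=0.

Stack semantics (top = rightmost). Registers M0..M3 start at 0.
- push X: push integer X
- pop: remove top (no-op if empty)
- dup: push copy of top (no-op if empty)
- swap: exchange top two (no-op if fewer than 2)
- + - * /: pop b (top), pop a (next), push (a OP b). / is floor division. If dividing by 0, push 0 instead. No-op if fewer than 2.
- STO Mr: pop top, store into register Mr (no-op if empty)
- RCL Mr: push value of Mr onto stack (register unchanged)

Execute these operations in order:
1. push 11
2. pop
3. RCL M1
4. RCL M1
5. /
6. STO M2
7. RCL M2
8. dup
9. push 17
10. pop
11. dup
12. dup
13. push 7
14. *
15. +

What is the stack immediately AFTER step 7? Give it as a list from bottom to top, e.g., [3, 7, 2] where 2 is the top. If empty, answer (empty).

After op 1 (push 11): stack=[11] mem=[0,0,0,0]
After op 2 (pop): stack=[empty] mem=[0,0,0,0]
After op 3 (RCL M1): stack=[0] mem=[0,0,0,0]
After op 4 (RCL M1): stack=[0,0] mem=[0,0,0,0]
After op 5 (/): stack=[0] mem=[0,0,0,0]
After op 6 (STO M2): stack=[empty] mem=[0,0,0,0]
After op 7 (RCL M2): stack=[0] mem=[0,0,0,0]

[0]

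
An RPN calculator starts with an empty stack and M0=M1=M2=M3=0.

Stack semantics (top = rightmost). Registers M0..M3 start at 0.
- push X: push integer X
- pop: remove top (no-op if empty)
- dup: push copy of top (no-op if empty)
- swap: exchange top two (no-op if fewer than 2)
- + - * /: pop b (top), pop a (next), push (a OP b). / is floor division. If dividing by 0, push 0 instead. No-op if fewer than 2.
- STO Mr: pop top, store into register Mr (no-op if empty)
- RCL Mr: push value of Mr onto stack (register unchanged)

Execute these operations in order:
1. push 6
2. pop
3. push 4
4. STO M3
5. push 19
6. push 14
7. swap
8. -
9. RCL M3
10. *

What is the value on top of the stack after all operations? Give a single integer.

After op 1 (push 6): stack=[6] mem=[0,0,0,0]
After op 2 (pop): stack=[empty] mem=[0,0,0,0]
After op 3 (push 4): stack=[4] mem=[0,0,0,0]
After op 4 (STO M3): stack=[empty] mem=[0,0,0,4]
After op 5 (push 19): stack=[19] mem=[0,0,0,4]
After op 6 (push 14): stack=[19,14] mem=[0,0,0,4]
After op 7 (swap): stack=[14,19] mem=[0,0,0,4]
After op 8 (-): stack=[-5] mem=[0,0,0,4]
After op 9 (RCL M3): stack=[-5,4] mem=[0,0,0,4]
After op 10 (*): stack=[-20] mem=[0,0,0,4]

Answer: -20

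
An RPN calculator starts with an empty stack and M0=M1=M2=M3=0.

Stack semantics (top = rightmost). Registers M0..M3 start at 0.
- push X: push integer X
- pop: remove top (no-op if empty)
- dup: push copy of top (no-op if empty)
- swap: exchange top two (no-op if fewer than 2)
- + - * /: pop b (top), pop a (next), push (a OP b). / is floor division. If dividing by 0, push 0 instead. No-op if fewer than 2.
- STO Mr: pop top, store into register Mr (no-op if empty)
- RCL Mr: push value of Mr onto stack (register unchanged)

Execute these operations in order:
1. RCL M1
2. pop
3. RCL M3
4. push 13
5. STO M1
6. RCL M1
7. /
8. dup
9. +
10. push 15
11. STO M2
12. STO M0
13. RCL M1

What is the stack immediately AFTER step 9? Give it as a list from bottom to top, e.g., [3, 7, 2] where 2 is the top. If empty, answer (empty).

After op 1 (RCL M1): stack=[0] mem=[0,0,0,0]
After op 2 (pop): stack=[empty] mem=[0,0,0,0]
After op 3 (RCL M3): stack=[0] mem=[0,0,0,0]
After op 4 (push 13): stack=[0,13] mem=[0,0,0,0]
After op 5 (STO M1): stack=[0] mem=[0,13,0,0]
After op 6 (RCL M1): stack=[0,13] mem=[0,13,0,0]
After op 7 (/): stack=[0] mem=[0,13,0,0]
After op 8 (dup): stack=[0,0] mem=[0,13,0,0]
After op 9 (+): stack=[0] mem=[0,13,0,0]

[0]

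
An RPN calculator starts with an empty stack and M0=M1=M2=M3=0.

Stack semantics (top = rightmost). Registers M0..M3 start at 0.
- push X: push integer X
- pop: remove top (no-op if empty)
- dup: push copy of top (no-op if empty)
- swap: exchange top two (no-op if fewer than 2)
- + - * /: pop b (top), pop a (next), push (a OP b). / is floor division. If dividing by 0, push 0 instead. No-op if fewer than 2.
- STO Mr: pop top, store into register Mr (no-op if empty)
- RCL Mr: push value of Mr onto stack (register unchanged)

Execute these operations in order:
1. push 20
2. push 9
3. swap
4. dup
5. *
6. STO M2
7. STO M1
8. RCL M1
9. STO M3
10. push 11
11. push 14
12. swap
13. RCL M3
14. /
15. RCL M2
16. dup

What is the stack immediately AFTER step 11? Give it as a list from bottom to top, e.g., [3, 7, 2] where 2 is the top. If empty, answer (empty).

After op 1 (push 20): stack=[20] mem=[0,0,0,0]
After op 2 (push 9): stack=[20,9] mem=[0,0,0,0]
After op 3 (swap): stack=[9,20] mem=[0,0,0,0]
After op 4 (dup): stack=[9,20,20] mem=[0,0,0,0]
After op 5 (*): stack=[9,400] mem=[0,0,0,0]
After op 6 (STO M2): stack=[9] mem=[0,0,400,0]
After op 7 (STO M1): stack=[empty] mem=[0,9,400,0]
After op 8 (RCL M1): stack=[9] mem=[0,9,400,0]
After op 9 (STO M3): stack=[empty] mem=[0,9,400,9]
After op 10 (push 11): stack=[11] mem=[0,9,400,9]
After op 11 (push 14): stack=[11,14] mem=[0,9,400,9]

[11, 14]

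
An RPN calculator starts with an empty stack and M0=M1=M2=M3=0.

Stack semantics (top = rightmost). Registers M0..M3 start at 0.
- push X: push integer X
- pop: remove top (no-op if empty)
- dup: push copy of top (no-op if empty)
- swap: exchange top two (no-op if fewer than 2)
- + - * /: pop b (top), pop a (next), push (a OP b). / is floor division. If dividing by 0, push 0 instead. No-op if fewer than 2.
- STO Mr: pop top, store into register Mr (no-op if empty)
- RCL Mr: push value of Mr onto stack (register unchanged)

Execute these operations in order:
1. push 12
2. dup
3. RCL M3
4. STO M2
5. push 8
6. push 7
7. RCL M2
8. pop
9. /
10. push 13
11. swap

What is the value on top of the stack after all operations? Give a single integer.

After op 1 (push 12): stack=[12] mem=[0,0,0,0]
After op 2 (dup): stack=[12,12] mem=[0,0,0,0]
After op 3 (RCL M3): stack=[12,12,0] mem=[0,0,0,0]
After op 4 (STO M2): stack=[12,12] mem=[0,0,0,0]
After op 5 (push 8): stack=[12,12,8] mem=[0,0,0,0]
After op 6 (push 7): stack=[12,12,8,7] mem=[0,0,0,0]
After op 7 (RCL M2): stack=[12,12,8,7,0] mem=[0,0,0,0]
After op 8 (pop): stack=[12,12,8,7] mem=[0,0,0,0]
After op 9 (/): stack=[12,12,1] mem=[0,0,0,0]
After op 10 (push 13): stack=[12,12,1,13] mem=[0,0,0,0]
After op 11 (swap): stack=[12,12,13,1] mem=[0,0,0,0]

Answer: 1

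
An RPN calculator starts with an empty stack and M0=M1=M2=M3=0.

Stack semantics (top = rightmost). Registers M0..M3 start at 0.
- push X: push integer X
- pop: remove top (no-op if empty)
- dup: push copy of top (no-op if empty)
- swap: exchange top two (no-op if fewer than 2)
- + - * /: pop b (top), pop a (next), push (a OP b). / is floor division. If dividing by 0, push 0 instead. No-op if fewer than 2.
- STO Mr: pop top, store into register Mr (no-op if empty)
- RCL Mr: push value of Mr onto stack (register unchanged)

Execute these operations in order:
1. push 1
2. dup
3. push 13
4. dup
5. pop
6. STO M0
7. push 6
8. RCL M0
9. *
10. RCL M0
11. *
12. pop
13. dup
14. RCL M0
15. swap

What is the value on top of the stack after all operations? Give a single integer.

After op 1 (push 1): stack=[1] mem=[0,0,0,0]
After op 2 (dup): stack=[1,1] mem=[0,0,0,0]
After op 3 (push 13): stack=[1,1,13] mem=[0,0,0,0]
After op 4 (dup): stack=[1,1,13,13] mem=[0,0,0,0]
After op 5 (pop): stack=[1,1,13] mem=[0,0,0,0]
After op 6 (STO M0): stack=[1,1] mem=[13,0,0,0]
After op 7 (push 6): stack=[1,1,6] mem=[13,0,0,0]
After op 8 (RCL M0): stack=[1,1,6,13] mem=[13,0,0,0]
After op 9 (*): stack=[1,1,78] mem=[13,0,0,0]
After op 10 (RCL M0): stack=[1,1,78,13] mem=[13,0,0,0]
After op 11 (*): stack=[1,1,1014] mem=[13,0,0,0]
After op 12 (pop): stack=[1,1] mem=[13,0,0,0]
After op 13 (dup): stack=[1,1,1] mem=[13,0,0,0]
After op 14 (RCL M0): stack=[1,1,1,13] mem=[13,0,0,0]
After op 15 (swap): stack=[1,1,13,1] mem=[13,0,0,0]

Answer: 1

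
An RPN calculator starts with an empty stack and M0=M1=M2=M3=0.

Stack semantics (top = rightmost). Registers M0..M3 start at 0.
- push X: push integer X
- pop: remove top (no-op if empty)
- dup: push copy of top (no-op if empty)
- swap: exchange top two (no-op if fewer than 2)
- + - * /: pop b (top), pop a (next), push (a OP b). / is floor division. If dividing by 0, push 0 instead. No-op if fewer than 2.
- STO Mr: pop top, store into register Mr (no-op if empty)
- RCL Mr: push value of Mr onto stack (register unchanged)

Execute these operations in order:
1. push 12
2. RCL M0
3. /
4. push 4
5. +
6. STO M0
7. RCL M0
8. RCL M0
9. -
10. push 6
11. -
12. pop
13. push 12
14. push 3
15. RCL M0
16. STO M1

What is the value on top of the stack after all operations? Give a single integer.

After op 1 (push 12): stack=[12] mem=[0,0,0,0]
After op 2 (RCL M0): stack=[12,0] mem=[0,0,0,0]
After op 3 (/): stack=[0] mem=[0,0,0,0]
After op 4 (push 4): stack=[0,4] mem=[0,0,0,0]
After op 5 (+): stack=[4] mem=[0,0,0,0]
After op 6 (STO M0): stack=[empty] mem=[4,0,0,0]
After op 7 (RCL M0): stack=[4] mem=[4,0,0,0]
After op 8 (RCL M0): stack=[4,4] mem=[4,0,0,0]
After op 9 (-): stack=[0] mem=[4,0,0,0]
After op 10 (push 6): stack=[0,6] mem=[4,0,0,0]
After op 11 (-): stack=[-6] mem=[4,0,0,0]
After op 12 (pop): stack=[empty] mem=[4,0,0,0]
After op 13 (push 12): stack=[12] mem=[4,0,0,0]
After op 14 (push 3): stack=[12,3] mem=[4,0,0,0]
After op 15 (RCL M0): stack=[12,3,4] mem=[4,0,0,0]
After op 16 (STO M1): stack=[12,3] mem=[4,4,0,0]

Answer: 3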